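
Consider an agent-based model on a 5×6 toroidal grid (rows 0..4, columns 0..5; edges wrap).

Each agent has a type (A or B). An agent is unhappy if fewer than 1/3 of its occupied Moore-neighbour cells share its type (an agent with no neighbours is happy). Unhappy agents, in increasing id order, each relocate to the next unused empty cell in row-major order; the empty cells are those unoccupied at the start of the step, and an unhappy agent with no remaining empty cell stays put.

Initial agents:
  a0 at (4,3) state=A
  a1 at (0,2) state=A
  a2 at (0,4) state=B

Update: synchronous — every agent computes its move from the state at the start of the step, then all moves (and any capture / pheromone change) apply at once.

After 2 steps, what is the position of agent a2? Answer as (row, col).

t=1: a0@(4,3):A a1@(0,2):A a2@(0,0):B
t=2: (unchanged — steady state)

(0, 0)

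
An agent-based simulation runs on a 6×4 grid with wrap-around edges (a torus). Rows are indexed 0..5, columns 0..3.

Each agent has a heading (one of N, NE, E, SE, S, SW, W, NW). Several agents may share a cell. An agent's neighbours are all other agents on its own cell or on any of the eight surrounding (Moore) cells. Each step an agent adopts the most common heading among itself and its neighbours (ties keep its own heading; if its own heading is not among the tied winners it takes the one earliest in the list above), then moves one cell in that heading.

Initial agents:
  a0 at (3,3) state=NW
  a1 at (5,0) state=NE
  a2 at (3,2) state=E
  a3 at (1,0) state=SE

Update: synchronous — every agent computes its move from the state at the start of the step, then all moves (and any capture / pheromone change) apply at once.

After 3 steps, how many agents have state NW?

1

t=1: a0@(2,2):NW a1@(4,1):NE a2@(3,3):E a3@(2,1):SE
t=2: a0@(1,1):NW a1@(3,2):NE a2@(3,0):E a3@(3,2):SE
t=3: a0@(0,0):NW a1@(2,3):NE a2@(3,1):E a3@(4,3):SE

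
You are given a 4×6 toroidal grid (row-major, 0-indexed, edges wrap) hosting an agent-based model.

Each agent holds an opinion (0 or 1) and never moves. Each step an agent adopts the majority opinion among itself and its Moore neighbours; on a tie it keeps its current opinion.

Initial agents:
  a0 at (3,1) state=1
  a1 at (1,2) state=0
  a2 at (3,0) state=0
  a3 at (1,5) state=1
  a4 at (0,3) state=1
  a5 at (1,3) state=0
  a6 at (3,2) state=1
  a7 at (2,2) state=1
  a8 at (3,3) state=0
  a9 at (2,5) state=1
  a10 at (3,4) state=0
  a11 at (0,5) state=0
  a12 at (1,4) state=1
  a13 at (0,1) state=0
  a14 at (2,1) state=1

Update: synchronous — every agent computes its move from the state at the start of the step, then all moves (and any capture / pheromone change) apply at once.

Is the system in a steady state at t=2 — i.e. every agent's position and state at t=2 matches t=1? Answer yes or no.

no

t=1: a0@(3,1):1 a1@(1,2):0 a2@(3,0):0 a3@(1,5):1 a4@(0,3):0 a5@(1,3):1 a6@(3,2):1 a7@(2,2):1 a8@(3,3):1 a9@(2,5):1 a10@(3,4):0 a11@(0,5):0 a12@(1,4):1 a13@(0,1):0 a14@(2,1):1
t=2: a0@(3,1):1 a1@(1,2):0 a2@(3,0):0 a3@(1,5):1 a4@(0,3):1 a5@(1,3):1 a6@(3,2):1 a7@(2,2):1 a8@(3,3):1 a9@(2,5):1 a10@(3,4):0 a11@(0,5):0 a12@(1,4):1 a13@(0,1):0 a14@(2,1):1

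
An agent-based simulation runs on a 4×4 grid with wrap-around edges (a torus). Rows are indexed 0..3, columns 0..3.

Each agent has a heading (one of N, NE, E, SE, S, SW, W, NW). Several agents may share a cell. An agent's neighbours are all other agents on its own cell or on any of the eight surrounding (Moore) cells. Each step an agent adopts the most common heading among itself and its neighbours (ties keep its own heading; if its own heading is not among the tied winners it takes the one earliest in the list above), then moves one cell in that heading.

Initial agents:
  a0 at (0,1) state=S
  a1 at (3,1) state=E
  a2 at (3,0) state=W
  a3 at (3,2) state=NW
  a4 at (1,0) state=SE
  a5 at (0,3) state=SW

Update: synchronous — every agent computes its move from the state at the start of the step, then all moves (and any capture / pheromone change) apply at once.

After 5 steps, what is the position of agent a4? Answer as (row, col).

(2, 1)

t=1: a0@(1,1):S a1@(3,2):E a2@(3,3):W a3@(2,1):NW a4@(2,1):SE a5@(1,2):SW
t=2: a0@(2,1):S a1@(3,3):E a2@(3,2):W a3@(1,0):NW a4@(3,2):SE a5@(2,1):SW
t=3: a0@(3,1):S a1@(3,0):E a2@(3,1):W a3@(0,3):NW a4@(0,3):SE a5@(3,0):SW
t=4: a0@(0,1):S a1@(3,1):E a2@(3,0):W a3@(3,2):NW a4@(1,0):SE a5@(0,3):SW
t=5: a0@(1,1):S a1@(3,2):E a2@(3,3):W a3@(2,1):NW a4@(2,1):SE a5@(1,2):SW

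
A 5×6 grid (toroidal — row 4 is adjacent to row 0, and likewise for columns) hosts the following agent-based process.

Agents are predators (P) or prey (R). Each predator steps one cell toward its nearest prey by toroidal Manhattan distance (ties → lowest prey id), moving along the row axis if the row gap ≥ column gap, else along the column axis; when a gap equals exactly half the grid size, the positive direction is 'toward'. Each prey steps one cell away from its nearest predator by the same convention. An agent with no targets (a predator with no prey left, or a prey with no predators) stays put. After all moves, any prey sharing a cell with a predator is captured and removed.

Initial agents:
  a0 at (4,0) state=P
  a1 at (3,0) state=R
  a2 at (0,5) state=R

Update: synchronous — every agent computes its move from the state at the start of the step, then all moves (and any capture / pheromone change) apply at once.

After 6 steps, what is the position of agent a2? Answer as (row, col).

(1, 5)

t=1: a0@(3,0):P a1@(2,0):R a2@(1,5):R
t=2: a0@(2,0):P a1@(1,0):R a2@(0,5):R
t=3: a0@(1,0):P a1@(0,0):R a2@(4,5):R
t=4: a0@(0,0):P a1@(4,0):R a2@(3,5):R
t=5: a0@(4,0):P a1@(3,0):R a2@(2,5):R
t=6: a0@(3,0):P a1@(2,0):R a2@(1,5):R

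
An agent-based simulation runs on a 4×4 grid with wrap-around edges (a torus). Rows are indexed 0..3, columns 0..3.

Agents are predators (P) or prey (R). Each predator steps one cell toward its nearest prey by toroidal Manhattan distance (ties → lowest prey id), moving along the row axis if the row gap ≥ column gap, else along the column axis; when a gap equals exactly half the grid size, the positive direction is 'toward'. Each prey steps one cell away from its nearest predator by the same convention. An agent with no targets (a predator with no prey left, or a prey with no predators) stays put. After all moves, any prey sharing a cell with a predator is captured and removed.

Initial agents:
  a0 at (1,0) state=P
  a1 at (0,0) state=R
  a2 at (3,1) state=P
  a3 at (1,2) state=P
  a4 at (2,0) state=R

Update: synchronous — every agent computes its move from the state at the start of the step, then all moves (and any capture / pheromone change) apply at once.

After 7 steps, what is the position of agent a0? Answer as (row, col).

(2, 0)

t=1: a0@(0,0):P a1@(3,0):R a2@(0,1):P a3@(1,3):P a4@(3,0):R
t=2: a0@(3,0):P a1@(2,0):R a2@(3,1):P a3@(2,3):P a4@(2,0):R
t=3: a0@(2,0):P a1@(1,0):R a2@(2,1):P a3@(2,0):P a4@(1,0):R
t=4: a0@(1,0):P a1@(0,0):R a2@(1,1):P a3@(1,0):P a4@(0,0):R
t=5: a0@(0,0):P a1@(3,0):R a2@(0,1):P a3@(0,0):P a4@(3,0):R
t=6: a0@(3,0):P a1@(2,0):R a2@(3,1):P a3@(3,0):P a4@(2,0):R
t=7: a0@(2,0):P a1@(1,0):R a2@(2,1):P a3@(2,0):P a4@(1,0):R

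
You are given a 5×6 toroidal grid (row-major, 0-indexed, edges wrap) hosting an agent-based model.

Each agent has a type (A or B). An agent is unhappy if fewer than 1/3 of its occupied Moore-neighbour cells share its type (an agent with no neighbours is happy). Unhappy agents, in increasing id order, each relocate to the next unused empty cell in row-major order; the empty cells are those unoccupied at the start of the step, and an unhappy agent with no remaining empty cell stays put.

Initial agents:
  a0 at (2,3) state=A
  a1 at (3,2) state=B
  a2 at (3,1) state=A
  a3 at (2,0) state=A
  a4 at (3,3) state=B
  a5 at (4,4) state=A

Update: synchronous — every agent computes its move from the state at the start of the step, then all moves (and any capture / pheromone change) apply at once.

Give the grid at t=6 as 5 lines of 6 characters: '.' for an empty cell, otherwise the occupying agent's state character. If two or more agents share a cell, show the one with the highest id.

AA....
......
A.....
.ABB..
......

t=1: a0@(0,0):A a1@(3,2):B a2@(3,1):A a3@(2,0):A a4@(3,3):B a5@(0,1):A
t=2: (unchanged — steady state)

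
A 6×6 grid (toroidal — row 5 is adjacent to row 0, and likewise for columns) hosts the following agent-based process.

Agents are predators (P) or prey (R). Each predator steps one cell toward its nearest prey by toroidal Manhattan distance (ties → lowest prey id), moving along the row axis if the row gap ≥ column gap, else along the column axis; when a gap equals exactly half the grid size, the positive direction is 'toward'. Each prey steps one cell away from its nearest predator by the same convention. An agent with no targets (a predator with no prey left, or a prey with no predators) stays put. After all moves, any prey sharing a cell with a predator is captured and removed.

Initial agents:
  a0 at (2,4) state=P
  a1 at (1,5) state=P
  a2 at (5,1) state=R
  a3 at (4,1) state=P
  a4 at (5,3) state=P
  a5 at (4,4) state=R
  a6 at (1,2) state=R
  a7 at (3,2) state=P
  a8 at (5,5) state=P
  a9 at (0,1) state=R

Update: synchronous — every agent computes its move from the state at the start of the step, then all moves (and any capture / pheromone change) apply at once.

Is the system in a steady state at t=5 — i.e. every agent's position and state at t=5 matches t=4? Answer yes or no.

t=1: a0@(3,4):P a1@(1,0):P a2@(0,1):R a3@(5,1):P a4@(5,2):P a5@(5,4):R a6@(0,2):R a7@(2,2):P a8@(5,0):P a9@(1,1):R
t=2: a0@(4,4):P a1@(1,1):P a3@(0,1):P a4@(0,2):P a5@(0,4):R a7@(1,2):P a8@(0,0):P
t=3: a0@(5,4):P a1@(1,2):P a3@(0,2):P a4@(0,3):P a5@(1,4):R a7@(1,3):P a8@(0,5):P
t=4: a0@(0,4):P a1@(1,3):P a3@(0,3):P a4@(1,3):P a7@(1,4):P a8@(1,5):P
t=5: (unchanged — steady state)

yes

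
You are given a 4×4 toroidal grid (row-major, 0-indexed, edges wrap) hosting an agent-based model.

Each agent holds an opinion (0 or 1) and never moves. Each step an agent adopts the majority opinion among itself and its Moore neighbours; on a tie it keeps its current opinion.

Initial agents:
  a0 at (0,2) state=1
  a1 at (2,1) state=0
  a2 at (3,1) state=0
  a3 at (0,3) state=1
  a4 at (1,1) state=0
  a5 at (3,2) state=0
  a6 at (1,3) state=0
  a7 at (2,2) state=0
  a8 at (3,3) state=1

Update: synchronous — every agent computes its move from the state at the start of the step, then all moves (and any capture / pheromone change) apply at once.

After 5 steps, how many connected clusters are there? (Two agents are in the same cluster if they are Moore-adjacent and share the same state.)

1

t=1: a0@(0,2):0 a1@(2,1):0 a2@(3,1):0 a3@(0,3):1 a4@(1,1):0 a5@(3,2):0 a6@(1,3):0 a7@(2,2):0 a8@(3,3):1
t=2: a0@(0,2):0 a1@(2,1):0 a2@(3,1):0 a3@(0,3):0 a4@(1,1):0 a5@(3,2):0 a6@(1,3):0 a7@(2,2):0 a8@(3,3):0
t=3: (unchanged — steady state)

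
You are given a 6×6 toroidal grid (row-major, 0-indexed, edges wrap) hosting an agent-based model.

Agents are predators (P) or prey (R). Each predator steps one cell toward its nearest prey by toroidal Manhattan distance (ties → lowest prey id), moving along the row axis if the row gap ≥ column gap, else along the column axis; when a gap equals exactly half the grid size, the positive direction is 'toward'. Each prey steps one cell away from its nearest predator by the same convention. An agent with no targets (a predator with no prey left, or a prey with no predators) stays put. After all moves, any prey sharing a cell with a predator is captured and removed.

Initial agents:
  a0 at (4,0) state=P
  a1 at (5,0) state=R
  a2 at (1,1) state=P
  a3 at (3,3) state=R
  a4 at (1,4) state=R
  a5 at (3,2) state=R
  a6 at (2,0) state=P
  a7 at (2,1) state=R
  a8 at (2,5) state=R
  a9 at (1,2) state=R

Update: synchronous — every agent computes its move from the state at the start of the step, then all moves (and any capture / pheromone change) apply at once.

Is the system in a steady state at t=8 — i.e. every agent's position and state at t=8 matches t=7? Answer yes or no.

t=1: a0@(5,0):P a1@(0,0):R a2@(2,1):P a3@(3,2):R a4@(1,3):R a5@(3,3):R a6@(2,1):P a7@(3,1):R a8@(2,4):R a9@(1,3):R
t=2: a0@(0,0):P a1@(1,0):R a2@(3,1):P a3@(4,2):R a4@(1,4):R a5@(3,4):R a6@(3,1):P a7@(4,1):R a8@(2,3):R a9@(1,4):R
t=3: a0@(1,0):P a1@(2,0):R a2@(4,1):P a3@(5,2):R a4@(1,3):R a5@(3,3):R a6@(4,1):P a7@(5,1):R a8@(2,4):R a9@(1,3):R
t=4: a0@(2,0):P a1@(3,0):R a2@(5,1):P a3@(0,2):R a4@(1,2):R a5@(3,4):R a6@(5,1):P a7@(0,1):R a8@(2,3):R a9@(1,2):R
t=5: a0@(3,0):P a1@(4,0):R a2@(0,1):P a3@(1,2):R a4@(1,3):R a5@(3,3):R a6@(0,1):P a7@(1,1):R a8@(2,2):R a9@(1,3):R
t=6: a0@(4,0):P a1@(5,0):R a2@(1,1):P a3@(2,2):R a4@(1,4):R a5@(3,2):R a6@(1,1):P a7@(2,1):R a8@(2,3):R a9@(1,4):R
t=7: a0@(5,0):P a1@(0,0):R a2@(2,1):P a3@(3,2):R a4@(1,3):R a5@(3,3):R a6@(2,1):P a7@(3,1):R a8@(2,4):R a9@(1,3):R
t=8: a0@(0,0):P a1@(1,0):R a2@(3,1):P a3@(4,2):R a4@(1,4):R a5@(3,4):R a6@(3,1):P a7@(4,1):R a8@(2,3):R a9@(1,4):R

no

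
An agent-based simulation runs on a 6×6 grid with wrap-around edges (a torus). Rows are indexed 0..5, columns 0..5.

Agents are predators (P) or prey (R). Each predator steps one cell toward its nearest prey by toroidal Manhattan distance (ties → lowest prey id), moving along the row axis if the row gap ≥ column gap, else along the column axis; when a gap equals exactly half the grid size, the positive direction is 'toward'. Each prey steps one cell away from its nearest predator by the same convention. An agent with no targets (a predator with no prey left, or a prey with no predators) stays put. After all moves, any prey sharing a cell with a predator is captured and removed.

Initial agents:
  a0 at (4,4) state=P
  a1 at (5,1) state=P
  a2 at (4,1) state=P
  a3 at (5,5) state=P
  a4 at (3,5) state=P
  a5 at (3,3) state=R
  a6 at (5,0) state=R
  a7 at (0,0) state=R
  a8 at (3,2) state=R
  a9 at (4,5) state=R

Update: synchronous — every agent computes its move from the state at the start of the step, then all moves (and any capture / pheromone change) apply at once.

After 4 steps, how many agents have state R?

5

t=1: a0@(4,5):P a1@(5,0):P a2@(5,1):P a3@(5,0):P a4@(4,5):P a5@(2,3):R a6@(5,5):R a7@(1,0):R a8@(2,2):R a9@(4,0):R
t=2: a0@(5,5):P a1@(5,5):P a2@(5,0):P a3@(5,5):P a4@(5,5):P a5@(1,3):R a6@(0,5):R a7@(2,0):R a8@(1,2):R a9@(4,1):R
t=3: a0@(0,5):P a1@(0,5):P a2@(0,0):P a3@(0,5):P a4@(0,5):P a5@(2,3):R a6@(1,5):R a7@(1,0):R a8@(2,2):R a9@(3,1):R
t=4: a0@(1,5):P a1@(1,5):P a2@(1,0):P a3@(1,5):P a4@(1,5):P a5@(3,3):R a6@(2,5):R a7@(2,0):R a8@(3,2):R a9@(2,1):R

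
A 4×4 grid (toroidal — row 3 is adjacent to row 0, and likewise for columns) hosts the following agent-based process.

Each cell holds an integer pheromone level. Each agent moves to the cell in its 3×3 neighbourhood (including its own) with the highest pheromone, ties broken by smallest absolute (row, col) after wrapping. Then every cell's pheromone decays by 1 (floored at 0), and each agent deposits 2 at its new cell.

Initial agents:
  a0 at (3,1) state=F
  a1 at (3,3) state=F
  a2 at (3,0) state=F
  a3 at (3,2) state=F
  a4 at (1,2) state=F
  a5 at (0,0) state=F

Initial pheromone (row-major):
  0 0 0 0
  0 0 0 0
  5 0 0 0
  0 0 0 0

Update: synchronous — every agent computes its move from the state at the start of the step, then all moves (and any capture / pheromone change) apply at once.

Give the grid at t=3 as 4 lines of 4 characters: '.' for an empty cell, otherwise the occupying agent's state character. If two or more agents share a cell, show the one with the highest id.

.F..
....
F...
....

t=1: a0@(2,0) a1@(2,0) a2@(2,0) a3@(0,1) a4@(0,1) a5@(0,0) | pheromone: 2 4 0 0 / 0 0 0 0 / 10 0 0 0 / 0 0 0 0
t=2: a0@(2,0) a1@(2,0) a2@(2,0) a3@(0,1) a4@(0,1) a5@(0,1) | pheromone: 1 9 0 0 / 0 0 0 0 / 15 0 0 0 / 0 0 0 0
t=3: a0@(2,0) a1@(2,0) a2@(2,0) a3@(0,1) a4@(0,1) a5@(0,1) | pheromone: 0 14 0 0 / 0 0 0 0 / 20 0 0 0 / 0 0 0 0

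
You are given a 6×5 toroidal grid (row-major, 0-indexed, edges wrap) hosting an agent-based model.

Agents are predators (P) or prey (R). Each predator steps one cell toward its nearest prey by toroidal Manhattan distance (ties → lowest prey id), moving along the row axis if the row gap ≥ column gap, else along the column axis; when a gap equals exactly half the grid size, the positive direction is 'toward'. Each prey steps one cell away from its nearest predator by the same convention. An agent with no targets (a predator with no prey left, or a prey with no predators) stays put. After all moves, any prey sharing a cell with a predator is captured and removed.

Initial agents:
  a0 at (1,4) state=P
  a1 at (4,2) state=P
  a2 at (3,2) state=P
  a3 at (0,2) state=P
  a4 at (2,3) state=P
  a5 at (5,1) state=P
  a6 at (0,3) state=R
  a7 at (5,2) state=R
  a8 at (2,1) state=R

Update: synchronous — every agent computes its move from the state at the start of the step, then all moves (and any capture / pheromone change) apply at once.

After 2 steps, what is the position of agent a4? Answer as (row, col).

(0, 3)

t=1: a0@(0,4):P a1@(5,2):P a2@(4,2):P a3@(0,3):P a4@(1,3):P a5@(5,2):P a7@(0,2):R a8@(1,1):R
t=2: a0@(0,3):P a1@(0,2):P a2@(5,2):P a3@(0,2):P a4@(0,3):P a5@(0,2):P a7@(1,2):R a8@(1,0):R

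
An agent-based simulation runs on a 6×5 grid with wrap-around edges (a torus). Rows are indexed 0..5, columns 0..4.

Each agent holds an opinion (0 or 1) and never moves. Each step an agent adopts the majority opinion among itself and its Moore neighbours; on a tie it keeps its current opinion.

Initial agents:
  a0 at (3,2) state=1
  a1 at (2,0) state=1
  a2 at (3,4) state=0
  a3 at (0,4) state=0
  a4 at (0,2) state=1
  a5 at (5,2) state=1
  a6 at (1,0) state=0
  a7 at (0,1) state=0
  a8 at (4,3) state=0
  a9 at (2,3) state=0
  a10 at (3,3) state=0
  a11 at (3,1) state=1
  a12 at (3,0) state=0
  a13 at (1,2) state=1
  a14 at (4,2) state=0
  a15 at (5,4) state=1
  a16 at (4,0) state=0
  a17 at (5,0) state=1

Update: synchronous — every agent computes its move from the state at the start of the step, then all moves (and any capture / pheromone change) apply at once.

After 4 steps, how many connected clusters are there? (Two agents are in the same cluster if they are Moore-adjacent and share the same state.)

2

t=1: a0@(3,2):0 a1@(2,0):0 a2@(3,4):0 a3@(0,4):0 a4@(0,2):1 a5@(5,2):0 a6@(1,0):0 a7@(0,1):1 a8@(4,3):0 a9@(2,3):0 a10@(3,3):0 a11@(3,1):1 a12@(3,0):0 a13@(1,2):1 a14@(4,2):0 a15@(5,4):0 a16@(4,0):0 a17@(5,0):0
t=2: a0@(3,2):0 a1@(2,0):0 a2@(3,4):0 a3@(0,4):0 a4@(0,2):1 a5@(5,2):0 a6@(1,0):0 a7@(0,1):1 a8@(4,3):0 a9@(2,3):0 a10@(3,3):0 a11@(3,1):0 a12@(3,0):0 a13@(1,2):1 a14@(4,2):0 a15@(5,4):0 a16@(4,0):0 a17@(5,0):0
t=3: (unchanged — steady state)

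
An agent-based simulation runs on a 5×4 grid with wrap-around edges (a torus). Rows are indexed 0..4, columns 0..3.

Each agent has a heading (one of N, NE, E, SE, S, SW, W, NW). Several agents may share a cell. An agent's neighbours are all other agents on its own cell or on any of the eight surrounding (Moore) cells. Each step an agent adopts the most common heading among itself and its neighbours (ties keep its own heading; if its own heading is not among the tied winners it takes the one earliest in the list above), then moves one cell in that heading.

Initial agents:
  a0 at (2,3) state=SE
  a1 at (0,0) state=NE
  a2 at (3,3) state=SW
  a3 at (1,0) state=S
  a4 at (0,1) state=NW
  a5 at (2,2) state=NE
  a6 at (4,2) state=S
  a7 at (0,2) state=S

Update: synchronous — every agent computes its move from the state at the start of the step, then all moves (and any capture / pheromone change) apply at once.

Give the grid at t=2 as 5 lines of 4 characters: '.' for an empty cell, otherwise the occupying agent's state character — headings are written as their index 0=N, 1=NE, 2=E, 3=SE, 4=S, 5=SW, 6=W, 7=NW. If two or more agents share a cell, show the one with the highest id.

t=1: a0@(3,0):SE a1@(4,1):NE a2@(4,2):SW a3@(2,0):S a4@(1,1):S a5@(1,3):NE a6@(0,2):S a7@(1,2):S
t=2: a0@(4,1):SE a1@(3,2):NE a2@(0,1):SW a3@(3,0):S a4@(2,1):S a5@(2,3):S a6@(1,2):S a7@(2,2):S

.5..
..4.
.444
4.1.
.3..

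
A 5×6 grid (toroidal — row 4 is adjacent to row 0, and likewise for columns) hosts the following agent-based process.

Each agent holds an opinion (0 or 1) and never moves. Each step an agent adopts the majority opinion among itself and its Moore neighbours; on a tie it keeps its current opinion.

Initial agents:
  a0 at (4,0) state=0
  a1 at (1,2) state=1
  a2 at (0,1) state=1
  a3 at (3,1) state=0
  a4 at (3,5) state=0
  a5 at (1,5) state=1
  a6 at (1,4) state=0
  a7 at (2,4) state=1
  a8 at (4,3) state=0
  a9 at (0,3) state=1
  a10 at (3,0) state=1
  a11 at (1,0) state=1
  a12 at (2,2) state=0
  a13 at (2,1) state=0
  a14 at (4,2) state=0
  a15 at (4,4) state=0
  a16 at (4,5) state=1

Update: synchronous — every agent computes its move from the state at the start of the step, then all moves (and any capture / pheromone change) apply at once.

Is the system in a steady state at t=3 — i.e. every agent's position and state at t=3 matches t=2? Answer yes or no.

no

t=1: a0@(4,0):0 a1@(1,2):1 a2@(0,1):1 a3@(3,1):0 a4@(3,5):0 a5@(1,5):1 a6@(1,4):1 a7@(2,4):1 a8@(4,3):0 a9@(0,3):0 a10@(3,0):0 a11@(1,0):1 a12@(2,2):0 a13@(2,1):0 a14@(4,2):0 a15@(4,4):0 a16@(4,5):0
t=2: a0@(4,0):0 a1@(1,2):0 a2@(0,1):1 a3@(3,1):0 a4@(3,5):0 a5@(1,5):1 a6@(1,4):1 a7@(2,4):1 a8@(4,3):0 a9@(0,3):0 a10@(3,0):0 a11@(1,0):1 a12@(2,2):0 a13@(2,1):0 a14@(4,2):0 a15@(4,4):0 a16@(4,5):0
t=3: a0@(4,0):0 a1@(1,2):0 a2@(0,1):0 a3@(3,1):0 a4@(3,5):0 a5@(1,5):1 a6@(1,4):1 a7@(2,4):1 a8@(4,3):0 a9@(0,3):0 a10@(3,0):0 a11@(1,0):1 a12@(2,2):0 a13@(2,1):0 a14@(4,2):0 a15@(4,4):0 a16@(4,5):0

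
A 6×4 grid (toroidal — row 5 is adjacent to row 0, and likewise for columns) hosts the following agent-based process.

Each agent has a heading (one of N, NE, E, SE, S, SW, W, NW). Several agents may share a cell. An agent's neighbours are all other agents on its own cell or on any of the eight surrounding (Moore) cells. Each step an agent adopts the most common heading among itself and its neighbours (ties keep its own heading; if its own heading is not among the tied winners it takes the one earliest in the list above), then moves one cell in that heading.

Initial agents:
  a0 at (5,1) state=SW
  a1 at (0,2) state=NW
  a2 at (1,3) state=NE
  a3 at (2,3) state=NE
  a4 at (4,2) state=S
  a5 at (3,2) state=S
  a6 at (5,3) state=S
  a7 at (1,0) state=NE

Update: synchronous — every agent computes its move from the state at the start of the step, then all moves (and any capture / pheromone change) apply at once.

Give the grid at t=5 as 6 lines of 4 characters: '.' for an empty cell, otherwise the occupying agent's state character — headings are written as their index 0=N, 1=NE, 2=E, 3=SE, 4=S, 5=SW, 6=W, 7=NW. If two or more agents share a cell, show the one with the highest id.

t=1: a0@(0,0):SW a1@(5,1):NW a2@(0,0):NE a3@(1,0):NE a4@(5,2):S a5@(4,2):S a6@(0,3):S a7@(0,1):NE
t=2: a0@(5,1):NE a1@(4,2):NE a2@(5,1):NE a3@(0,1):NE a4@(0,2):S a5@(5,2):S a6@(1,3):S a7@(5,2):NE
t=3: a0@(4,2):NE a1@(3,3):NE a2@(4,2):NE a3@(5,2):NE a4@(5,3):NE a5@(4,3):NE a6@(2,3):S a7@(4,3):NE
t=4: a0@(3,3):NE a1@(2,0):NE a2@(3,3):NE a3@(4,3):NE a4@(4,0):NE a5@(3,0):NE a6@(3,3):S a7@(3,0):NE
t=5: a0@(2,0):NE a1@(1,1):NE a2@(2,0):NE a3@(3,0):NE a4@(3,1):NE a5@(2,1):NE a6@(2,0):NE a7@(2,1):NE

....
.1..
11..
11..
....
....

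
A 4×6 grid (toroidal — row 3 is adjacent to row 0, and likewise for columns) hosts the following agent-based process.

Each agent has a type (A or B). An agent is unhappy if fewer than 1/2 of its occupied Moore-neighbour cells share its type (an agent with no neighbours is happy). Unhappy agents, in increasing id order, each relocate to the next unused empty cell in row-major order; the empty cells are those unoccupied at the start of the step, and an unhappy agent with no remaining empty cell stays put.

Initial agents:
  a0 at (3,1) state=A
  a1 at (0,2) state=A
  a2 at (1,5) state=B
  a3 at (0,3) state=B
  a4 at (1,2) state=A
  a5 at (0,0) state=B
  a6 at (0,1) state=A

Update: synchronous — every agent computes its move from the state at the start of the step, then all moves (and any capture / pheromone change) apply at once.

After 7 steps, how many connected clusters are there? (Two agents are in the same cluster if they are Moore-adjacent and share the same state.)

t=1: a0@(3,1):A a1@(0,2):A a2@(1,5):B a3@(0,4):B a4@(1,2):A a5@(0,5):B a6@(0,1):A
t=2: (unchanged — steady state)

2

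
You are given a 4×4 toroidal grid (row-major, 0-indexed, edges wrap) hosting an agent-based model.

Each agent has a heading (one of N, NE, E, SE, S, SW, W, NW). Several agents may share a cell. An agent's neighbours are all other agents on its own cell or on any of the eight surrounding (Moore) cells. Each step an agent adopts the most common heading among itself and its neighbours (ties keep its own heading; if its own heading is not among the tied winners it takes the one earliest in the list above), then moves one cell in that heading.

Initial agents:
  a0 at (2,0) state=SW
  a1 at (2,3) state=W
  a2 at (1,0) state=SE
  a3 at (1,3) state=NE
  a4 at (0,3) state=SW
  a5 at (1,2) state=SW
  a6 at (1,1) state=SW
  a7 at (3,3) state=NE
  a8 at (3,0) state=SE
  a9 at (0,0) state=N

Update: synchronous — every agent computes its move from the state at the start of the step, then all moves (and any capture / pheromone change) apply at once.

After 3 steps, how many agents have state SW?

t=1: a0@(3,3):SW a1@(1,0):NE a2@(2,3):SW a3@(2,2):SW a4@(1,2):SW a5@(2,1):SW a6@(2,0):SW a7@(0,2):SW a8@(0,3):SW a9@(3,1):NE
t=2: a0@(0,2):SW a1@(2,3):SW a2@(3,2):SW a3@(3,1):SW a4@(2,1):SW a5@(3,0):SW a6@(3,3):SW a7@(1,1):SW a8@(1,2):SW a9@(0,0):SW
t=3: a0@(1,1):SW a1@(3,2):SW a2@(0,1):SW a3@(0,0):SW a4@(3,0):SW a5@(0,3):SW a6@(0,2):SW a7@(2,0):SW a8@(2,1):SW a9@(1,3):SW

10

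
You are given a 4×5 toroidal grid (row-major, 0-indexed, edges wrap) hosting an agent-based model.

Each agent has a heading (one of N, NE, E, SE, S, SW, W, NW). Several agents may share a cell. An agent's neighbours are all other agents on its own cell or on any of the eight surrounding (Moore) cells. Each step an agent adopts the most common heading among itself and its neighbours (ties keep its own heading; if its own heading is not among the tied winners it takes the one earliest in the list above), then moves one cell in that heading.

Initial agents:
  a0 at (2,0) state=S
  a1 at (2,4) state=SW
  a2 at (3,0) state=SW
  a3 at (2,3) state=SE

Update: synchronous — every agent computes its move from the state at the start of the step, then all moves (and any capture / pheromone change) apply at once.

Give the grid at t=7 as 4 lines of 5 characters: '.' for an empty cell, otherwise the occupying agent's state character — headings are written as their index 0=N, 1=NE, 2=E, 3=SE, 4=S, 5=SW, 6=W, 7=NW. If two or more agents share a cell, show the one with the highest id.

t=1: a0@(3,4):SW a1@(3,3):SW a2@(0,4):SW a3@(3,4):SE
t=2: a0@(0,3):SW a1@(0,2):SW a2@(1,3):SW a3@(0,3):SW
t=3: a0@(1,2):SW a1@(1,1):SW a2@(2,2):SW a3@(1,2):SW
t=4: a0@(2,1):SW a1@(2,0):SW a2@(3,1):SW a3@(2,1):SW
t=5: a0@(3,0):SW a1@(3,4):SW a2@(0,0):SW a3@(3,0):SW
t=6: a0@(0,4):SW a1@(0,3):SW a2@(1,4):SW a3@(0,4):SW
t=7: a0@(1,3):SW a1@(1,2):SW a2@(2,3):SW a3@(1,3):SW

.....
..55.
...5.
.....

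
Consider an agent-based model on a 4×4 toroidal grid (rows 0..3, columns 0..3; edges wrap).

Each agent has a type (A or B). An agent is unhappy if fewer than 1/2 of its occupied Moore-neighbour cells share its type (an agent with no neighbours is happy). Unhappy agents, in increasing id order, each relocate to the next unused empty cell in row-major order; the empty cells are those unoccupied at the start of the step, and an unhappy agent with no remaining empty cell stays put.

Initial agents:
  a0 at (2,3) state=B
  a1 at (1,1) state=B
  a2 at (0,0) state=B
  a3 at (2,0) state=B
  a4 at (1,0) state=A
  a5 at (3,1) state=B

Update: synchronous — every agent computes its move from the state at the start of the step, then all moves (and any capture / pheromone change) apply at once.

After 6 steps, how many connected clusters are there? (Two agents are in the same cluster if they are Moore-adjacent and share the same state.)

2

t=1: a0@(2,3):B a1@(1,1):B a2@(0,0):B a3@(2,0):B a4@(0,1):A a5@(3,1):B
t=2: a0@(2,3):B a1@(1,1):B a2@(0,0):B a3@(2,0):B a4@(0,2):A a5@(3,1):B
t=3: a0@(2,3):B a1@(1,1):B a2@(0,0):B a3@(2,0):B a4@(0,1):A a5@(3,1):B
t=4: a0@(2,3):B a1@(1,1):B a2@(0,0):B a3@(2,0):B a4@(0,2):A a5@(3,1):B
t=5: a0@(2,3):B a1@(1,1):B a2@(0,0):B a3@(2,0):B a4@(0,1):A a5@(3,1):B
t=6: a0@(2,3):B a1@(1,1):B a2@(0,0):B a3@(2,0):B a4@(0,2):A a5@(3,1):B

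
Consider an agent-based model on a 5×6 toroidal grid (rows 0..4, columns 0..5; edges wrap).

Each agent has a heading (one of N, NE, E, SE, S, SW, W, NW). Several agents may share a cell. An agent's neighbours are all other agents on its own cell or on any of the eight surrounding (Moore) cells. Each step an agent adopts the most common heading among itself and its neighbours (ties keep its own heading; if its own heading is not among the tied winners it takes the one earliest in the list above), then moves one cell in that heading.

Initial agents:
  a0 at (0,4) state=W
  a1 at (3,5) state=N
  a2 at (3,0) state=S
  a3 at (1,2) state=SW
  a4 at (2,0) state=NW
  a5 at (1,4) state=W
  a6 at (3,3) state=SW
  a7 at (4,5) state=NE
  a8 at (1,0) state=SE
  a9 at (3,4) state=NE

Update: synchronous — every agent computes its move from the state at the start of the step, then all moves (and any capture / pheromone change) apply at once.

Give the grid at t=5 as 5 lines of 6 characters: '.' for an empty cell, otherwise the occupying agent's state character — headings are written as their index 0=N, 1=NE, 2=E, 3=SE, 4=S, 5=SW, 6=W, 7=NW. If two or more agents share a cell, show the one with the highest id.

......
......
...111
...111
....1.

t=1: a0@(0,3):W a1@(2,0):NE a2@(4,0):S a3@(2,1):SW a4@(1,5):NW a5@(1,3):W a6@(4,2):SW a7@(3,0):NE a8@(2,1):SE a9@(2,5):NE
t=2: a0@(0,2):W a1@(1,1):NE a2@(0,0):S a3@(1,2):NE a4@(0,0):NE a5@(1,2):W a6@(0,1):SW a7@(2,1):NE a8@(1,2):NE a9@(1,0):NE
t=3: a0@(4,3):NE a1@(0,2):NE a2@(4,1):NE a3@(0,3):NE a4@(4,1):NE a5@(0,3):NE a6@(4,2):NE a7@(1,2):NE a8@(0,3):NE a9@(0,1):NE
t=4: a0@(3,4):NE a1@(4,3):NE a2@(3,2):NE a3@(4,4):NE a4@(3,2):NE a5@(4,4):NE a6@(3,3):NE a7@(0,3):NE a8@(4,4):NE a9@(4,2):NE
t=5: a0@(2,5):NE a1@(3,4):NE a2@(2,3):NE a3@(3,5):NE a4@(2,3):NE a5@(3,5):NE a6@(2,4):NE a7@(4,4):NE a8@(3,5):NE a9@(3,3):NE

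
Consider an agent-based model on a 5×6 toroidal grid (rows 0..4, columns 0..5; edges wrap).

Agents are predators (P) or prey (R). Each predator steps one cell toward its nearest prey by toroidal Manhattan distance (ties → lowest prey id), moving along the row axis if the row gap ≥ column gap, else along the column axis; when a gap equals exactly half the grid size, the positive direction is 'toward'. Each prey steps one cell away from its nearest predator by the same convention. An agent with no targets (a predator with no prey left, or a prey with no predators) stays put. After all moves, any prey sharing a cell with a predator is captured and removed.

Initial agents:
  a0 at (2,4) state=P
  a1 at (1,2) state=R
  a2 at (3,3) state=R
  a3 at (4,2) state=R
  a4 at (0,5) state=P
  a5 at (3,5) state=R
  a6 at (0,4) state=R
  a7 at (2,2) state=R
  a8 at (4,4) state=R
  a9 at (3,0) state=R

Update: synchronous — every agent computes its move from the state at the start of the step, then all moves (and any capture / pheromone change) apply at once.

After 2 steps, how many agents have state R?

6

t=1: a0@(3,4):P a1@(1,1):R a2@(4,3):R a3@(0,2):R a4@(0,4):P a5@(4,5):R a6@(0,3):R a7@(2,1):R a9@(3,1):R
t=2: a0@(4,4):P a1@(1,0):R a3@(0,1):R a4@(0,3):P a5@(0,5):R a6@(0,2):R a7@(2,0):R a9@(3,0):R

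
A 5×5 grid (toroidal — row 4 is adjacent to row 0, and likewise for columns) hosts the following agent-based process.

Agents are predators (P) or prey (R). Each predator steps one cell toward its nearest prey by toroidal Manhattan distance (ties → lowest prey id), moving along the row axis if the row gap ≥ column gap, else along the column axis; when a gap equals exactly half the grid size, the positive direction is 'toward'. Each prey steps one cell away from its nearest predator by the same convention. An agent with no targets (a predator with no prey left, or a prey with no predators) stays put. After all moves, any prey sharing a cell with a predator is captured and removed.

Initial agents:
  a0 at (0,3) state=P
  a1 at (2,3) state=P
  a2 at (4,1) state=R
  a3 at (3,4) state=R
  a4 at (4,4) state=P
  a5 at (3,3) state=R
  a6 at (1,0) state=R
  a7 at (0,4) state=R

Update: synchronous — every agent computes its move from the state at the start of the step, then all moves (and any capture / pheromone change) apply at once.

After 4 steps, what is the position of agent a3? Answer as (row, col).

t=1: a0@(0,4):P a1@(3,3):P a2@(4,2):R a3@(2,4):R a4@(3,4):P a5@(4,3):R a6@(1,1):R a7@(0,0):R
t=2: a0@(0,0):P a1@(4,3):P a2@(0,2):R a3@(1,4):R a4@(2,4):P a5@(0,3):R a6@(1,2):R a7@(0,1):R
t=3: a0@(0,1):P a1@(0,3):P a3@(0,4):R a4@(1,4):P a5@(1,3):R a6@(1,3):R a7@(0,2):R
t=4: a0@(0,2):P a1@(0,4):P a3@(0,0):R a4@(0,4):P a5@(2,3):R a6@(2,3):R a7@(0,3):R

(0, 0)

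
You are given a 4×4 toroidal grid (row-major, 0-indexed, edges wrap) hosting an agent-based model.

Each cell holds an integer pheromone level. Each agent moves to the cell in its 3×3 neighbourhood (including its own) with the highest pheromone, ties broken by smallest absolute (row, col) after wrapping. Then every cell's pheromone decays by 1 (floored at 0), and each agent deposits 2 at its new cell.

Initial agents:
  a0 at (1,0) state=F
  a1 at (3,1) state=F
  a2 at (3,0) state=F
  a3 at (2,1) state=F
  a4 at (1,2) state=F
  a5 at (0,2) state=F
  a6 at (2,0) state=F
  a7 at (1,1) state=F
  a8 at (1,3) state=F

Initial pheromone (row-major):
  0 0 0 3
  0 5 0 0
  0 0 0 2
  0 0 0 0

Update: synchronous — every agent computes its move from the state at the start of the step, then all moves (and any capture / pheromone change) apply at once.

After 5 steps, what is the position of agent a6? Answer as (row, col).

(1, 1)

t=1: a0@(1,1) a1@(0,0) a2@(0,3) a3@(1,1) a4@(1,1) a5@(1,1) a6@(1,1) a7@(1,1) a8@(0,3) | pheromone: 2 0 0 6 / 0 16 0 0 / 0 0 0 1 / 0 0 0 0
t=2: a0@(1,1) a1@(1,1) a2@(0,3) a3@(1,1) a4@(1,1) a5@(1,1) a6@(1,1) a7@(1,1) a8@(0,3) | pheromone: 1 0 0 9 / 0 29 0 0 / 0 0 0 0 / 0 0 0 0
t=3: a0@(1,1) a1@(1,1) a2@(0,3) a3@(1,1) a4@(1,1) a5@(1,1) a6@(1,1) a7@(1,1) a8@(0,3) | pheromone: 0 0 0 12 / 0 42 0 0 / 0 0 0 0 / 0 0 0 0
t=4: a0@(1,1) a1@(1,1) a2@(0,3) a3@(1,1) a4@(1,1) a5@(1,1) a6@(1,1) a7@(1,1) a8@(0,3) | pheromone: 0 0 0 15 / 0 55 0 0 / 0 0 0 0 / 0 0 0 0
t=5: a0@(1,1) a1@(1,1) a2@(0,3) a3@(1,1) a4@(1,1) a5@(1,1) a6@(1,1) a7@(1,1) a8@(0,3) | pheromone: 0 0 0 18 / 0 68 0 0 / 0 0 0 0 / 0 0 0 0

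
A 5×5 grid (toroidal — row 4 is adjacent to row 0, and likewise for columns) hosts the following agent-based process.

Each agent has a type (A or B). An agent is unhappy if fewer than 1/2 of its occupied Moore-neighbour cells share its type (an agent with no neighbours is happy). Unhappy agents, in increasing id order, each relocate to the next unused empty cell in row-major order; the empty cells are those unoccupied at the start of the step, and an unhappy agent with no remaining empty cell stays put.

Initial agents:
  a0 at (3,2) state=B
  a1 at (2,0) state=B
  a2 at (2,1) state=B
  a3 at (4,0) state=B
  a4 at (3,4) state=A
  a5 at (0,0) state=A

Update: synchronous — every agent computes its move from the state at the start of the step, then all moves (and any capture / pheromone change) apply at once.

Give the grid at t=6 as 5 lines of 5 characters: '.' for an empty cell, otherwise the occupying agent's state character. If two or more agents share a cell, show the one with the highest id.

B.AA.
.....
BB...
..B..
.....

t=1: a0@(3,2):B a1@(2,0):B a2@(2,1):B a3@(0,1):B a4@(0,2):A a5@(0,3):A
t=2: a0@(3,2):B a1@(2,0):B a2@(2,1):B a3@(0,0):B a4@(0,2):A a5@(0,3):A
t=3: (unchanged — steady state)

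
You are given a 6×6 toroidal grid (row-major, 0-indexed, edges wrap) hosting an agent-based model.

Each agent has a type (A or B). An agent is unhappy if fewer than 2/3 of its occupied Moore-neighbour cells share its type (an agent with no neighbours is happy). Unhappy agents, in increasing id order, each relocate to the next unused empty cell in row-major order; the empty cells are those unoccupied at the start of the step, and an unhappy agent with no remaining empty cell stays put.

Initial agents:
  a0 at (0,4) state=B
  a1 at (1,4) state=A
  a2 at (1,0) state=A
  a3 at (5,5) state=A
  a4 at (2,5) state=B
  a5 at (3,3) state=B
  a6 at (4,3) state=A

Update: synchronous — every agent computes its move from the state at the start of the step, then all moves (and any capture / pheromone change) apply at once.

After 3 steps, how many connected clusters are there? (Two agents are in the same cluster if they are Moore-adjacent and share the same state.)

2

t=1: a0@(0,0):B a1@(0,1):A a2@(0,2):A a3@(0,3):A a4@(0,5):B a5@(1,1):B a6@(1,2):A
t=2: a0@(0,0):B a1@(0,4):A a2@(0,2):A a3@(0,3):A a4@(0,5):B a5@(1,0):B a6@(1,2):A
t=3: a0@(0,0):B a1@(0,1):A a2@(0,2):A a3@(0,3):A a4@(0,5):B a5@(1,0):B a6@(1,2):A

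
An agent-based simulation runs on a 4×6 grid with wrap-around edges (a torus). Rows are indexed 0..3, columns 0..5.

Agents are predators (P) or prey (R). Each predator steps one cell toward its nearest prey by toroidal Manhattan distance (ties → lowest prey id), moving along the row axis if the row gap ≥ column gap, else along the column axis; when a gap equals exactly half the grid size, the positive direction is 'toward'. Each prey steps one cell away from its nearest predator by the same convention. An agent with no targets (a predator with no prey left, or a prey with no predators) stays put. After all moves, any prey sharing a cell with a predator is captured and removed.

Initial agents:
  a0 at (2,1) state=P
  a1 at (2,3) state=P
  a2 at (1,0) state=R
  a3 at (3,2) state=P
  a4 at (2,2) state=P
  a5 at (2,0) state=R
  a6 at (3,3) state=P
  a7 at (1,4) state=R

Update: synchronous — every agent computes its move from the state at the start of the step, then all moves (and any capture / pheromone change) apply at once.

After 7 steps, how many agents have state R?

t=1: a0@(2,0):P a1@(1,3):P a2@(0,0):R a3@(3,1):P a4@(2,1):P a5@(2,5):R a6@(0,3):P a7@(0,4):R
t=2: a0@(2,5):P a1@(0,3):P a2@(3,0):R a3@(0,1):P a4@(2,0):P a5@(2,4):R a6@(0,4):P a7@(0,5):R
t=3: a0@(2,4):P a1@(0,4):P a2@(0,0):R a3@(3,1):P a4@(3,0):P a5@(2,3):R a6@(0,5):P a7@(0,0):R
t=4: a0@(2,3):P a1@(0,5):P a2@(1,0):R a3@(0,1):P a4@(0,0):P a5@(2,2):R a6@(0,0):P a7@(1,0):R
t=5: a0@(2,2):P a1@(1,5):P a2@(2,0):R a3@(1,1):P a4@(1,0):P a5@(2,1):R a6@(1,0):P a7@(2,0):R
t=6: a0@(2,1):P a1@(2,5):P a2@(3,0):R a3@(2,1):P a4@(2,0):P a6@(2,0):P a7@(3,0):R
t=7: a0@(3,1):P a1@(3,5):P a2@(0,0):R a3@(3,1):P a4@(3,0):P a6@(3,0):P a7@(0,0):R

2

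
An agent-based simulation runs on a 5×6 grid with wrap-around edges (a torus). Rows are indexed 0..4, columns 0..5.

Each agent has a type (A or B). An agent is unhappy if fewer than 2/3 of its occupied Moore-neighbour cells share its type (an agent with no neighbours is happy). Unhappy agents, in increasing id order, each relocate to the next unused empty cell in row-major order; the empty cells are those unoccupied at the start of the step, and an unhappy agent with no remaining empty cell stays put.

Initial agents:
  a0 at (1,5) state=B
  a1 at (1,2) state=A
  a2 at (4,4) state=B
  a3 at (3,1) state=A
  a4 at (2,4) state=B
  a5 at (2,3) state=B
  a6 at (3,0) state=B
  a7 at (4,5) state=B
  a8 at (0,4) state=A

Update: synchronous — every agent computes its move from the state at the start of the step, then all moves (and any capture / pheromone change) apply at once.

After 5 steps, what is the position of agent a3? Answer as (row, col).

(0, 2)

t=1: a0@(0,0):B a1@(0,1):A a2@(0,2):B a3@(0,3):A a4@(2,4):B a5@(0,5):B a6@(1,0):B a7@(4,5):B a8@(1,1):A
t=2: a0@(0,4):B a1@(1,2):A a2@(1,3):B a3@(1,4):A a4@(2,4):B a5@(0,5):B a6@(1,5):B a7@(4,5):B a8@(2,0):A
t=3: a0@(0,4):B a1@(0,0):A a2@(0,1):B a3@(0,2):A a4@(2,4):B a5@(0,5):B a6@(0,3):B a7@(4,5):B a8@(1,0):A
t=4: a0@(0,4):B a1@(1,1):A a2@(1,2):B a3@(1,3):A a4@(2,4):B a5@(1,4):B a6@(1,5):B a7@(4,5):B a8@(2,0):A
t=5: a0@(0,4):B a1@(0,0):A a2@(0,1):B a3@(0,2):A a4@(2,4):B a5@(1,4):B a6@(1,5):B a7@(4,5):B a8@(0,3):A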